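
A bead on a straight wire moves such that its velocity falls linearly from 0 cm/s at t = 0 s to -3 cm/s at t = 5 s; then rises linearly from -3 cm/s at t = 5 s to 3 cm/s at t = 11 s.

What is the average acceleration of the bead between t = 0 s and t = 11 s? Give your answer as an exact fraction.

Average acceleration = Δv/Δt = (3 − 0)/(11 − 0) = 3/11 cm/s².

3/11 cm/s²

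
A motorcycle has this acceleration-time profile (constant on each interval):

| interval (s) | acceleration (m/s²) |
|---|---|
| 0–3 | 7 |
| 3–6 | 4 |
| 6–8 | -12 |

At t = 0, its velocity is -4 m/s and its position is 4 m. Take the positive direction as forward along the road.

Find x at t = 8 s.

126.5 m

On each constant-a segment, Δv = aΔt and Δx = v₀Δt + ½aΔt²; chain segment to segment.
0–3 s: v starts -4 m/s; Δx = -4·3 + ½·7·3² = 19.5 m; v ends 17 m/s.
3–6 s: v starts 17 m/s; Δx = 17·3 + ½·4·3² = 69 m; v ends 29 m/s.
6–8 s: v starts 29 m/s; Δx = 29·2 + ½·-12·2² = 34 m; v ends 5 m/s.
x(8) = 4 + Σ Δx = 126.5 m.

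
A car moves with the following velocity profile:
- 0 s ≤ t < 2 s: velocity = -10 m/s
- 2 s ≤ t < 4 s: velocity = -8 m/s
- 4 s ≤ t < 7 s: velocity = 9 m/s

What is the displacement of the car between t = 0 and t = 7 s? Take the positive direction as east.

-9 m

Net displacement equals the area under the velocity-time graph (areas below the axis count negative).
0–2 s: -10 × 2 = -20 m
2–4 s: -8 × 2 = -16 m
4–7 s: 9 × 3 = 27 m
Net displacement = -9 m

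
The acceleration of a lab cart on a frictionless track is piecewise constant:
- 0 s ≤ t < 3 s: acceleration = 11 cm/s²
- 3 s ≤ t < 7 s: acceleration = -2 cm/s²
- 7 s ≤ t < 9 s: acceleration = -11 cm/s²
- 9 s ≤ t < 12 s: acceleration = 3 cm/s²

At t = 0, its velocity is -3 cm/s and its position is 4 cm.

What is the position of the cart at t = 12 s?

184 cm

On each constant-a segment, Δv = aΔt and Δx = v₀Δt + ½aΔt²; chain segment to segment.
0–3 s: v starts -3 cm/s; Δx = -3·3 + ½·11·3² = 40.5 cm; v ends 30 cm/s.
3–7 s: v starts 30 cm/s; Δx = 30·4 + ½·-2·4² = 104 cm; v ends 22 cm/s.
7–9 s: v starts 22 cm/s; Δx = 22·2 + ½·-11·2² = 22 cm; v ends 0 cm/s.
9–12 s: v starts 0 cm/s; Δx = 0·3 + ½·3·3² = 13.5 cm; v ends 9 cm/s.
x(12) = 4 + Σ Δx = 184 cm.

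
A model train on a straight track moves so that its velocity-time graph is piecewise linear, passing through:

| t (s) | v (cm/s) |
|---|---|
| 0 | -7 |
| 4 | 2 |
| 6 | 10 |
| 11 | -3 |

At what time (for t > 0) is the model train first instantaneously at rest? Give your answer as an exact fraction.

v changes sign on 0–4 s (from -7 to 2); the graph is linear there, so v = 0 at t = 0 + (7)·(4 − 0)/(2 − -7) = 28/9 s.

t = 28/9 s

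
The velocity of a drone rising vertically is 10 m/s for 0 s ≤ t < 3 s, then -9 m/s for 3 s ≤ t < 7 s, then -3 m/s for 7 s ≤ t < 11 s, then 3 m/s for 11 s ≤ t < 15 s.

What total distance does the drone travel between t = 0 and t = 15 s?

Distance (not displacement) is the total path length: add the absolute areas under v-t.
0–3 s: |10| × 3 = 30 m
3–7 s: |-9| × 4 = 36 m
7–11 s: |-3| × 4 = 12 m
11–15 s: |3| × 4 = 12 m
Total distance = 90 m

90 m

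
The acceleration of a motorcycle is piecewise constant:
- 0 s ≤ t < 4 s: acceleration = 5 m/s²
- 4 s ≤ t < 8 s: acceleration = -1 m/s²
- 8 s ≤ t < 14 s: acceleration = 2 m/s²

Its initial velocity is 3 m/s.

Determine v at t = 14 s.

31 m/s

Δv equals the area under the a-t graph; then v = v₀ + Δv.
0–4 s: 5 × 4 = 20 m/s
4–8 s: -1 × 4 = -4 m/s
8–14 s: 2 × 6 = 12 m/s
Δv = 28 m/s, so v(14) = 3 + (28) = 31 m/s.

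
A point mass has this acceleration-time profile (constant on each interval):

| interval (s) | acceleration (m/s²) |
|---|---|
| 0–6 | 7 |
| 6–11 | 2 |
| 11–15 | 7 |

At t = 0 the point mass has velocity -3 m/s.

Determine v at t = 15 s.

77 m/s

Δv equals the area under the a-t graph; then v = v₀ + Δv.
0–6 s: 7 × 6 = 42 m/s
6–11 s: 2 × 5 = 10 m/s
11–15 s: 7 × 4 = 28 m/s
Δv = 80 m/s, so v(15) = -3 + (80) = 77 m/s.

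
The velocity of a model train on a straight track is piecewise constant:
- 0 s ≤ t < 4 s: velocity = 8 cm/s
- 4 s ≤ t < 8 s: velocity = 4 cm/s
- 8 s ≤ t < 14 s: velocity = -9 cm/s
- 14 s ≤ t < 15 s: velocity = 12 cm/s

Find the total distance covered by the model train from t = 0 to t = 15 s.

114 cm

Distance (not displacement) is the total path length: add the absolute areas under v-t.
0–4 s: |8| × 4 = 32 cm
4–8 s: |4| × 4 = 16 cm
8–14 s: |-9| × 6 = 54 cm
14–15 s: |12| × 1 = 12 cm
Total distance = 114 cm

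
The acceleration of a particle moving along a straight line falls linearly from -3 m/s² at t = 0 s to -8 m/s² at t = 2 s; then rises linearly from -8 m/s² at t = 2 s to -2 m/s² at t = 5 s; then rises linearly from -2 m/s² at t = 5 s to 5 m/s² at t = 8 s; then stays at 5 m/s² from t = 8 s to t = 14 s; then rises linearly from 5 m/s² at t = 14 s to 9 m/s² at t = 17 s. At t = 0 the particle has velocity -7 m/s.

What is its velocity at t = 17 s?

22.5 m/s

Δv equals the area under the a-t graph; then v = v₀ + Δv.
0–2 s: ½(-3 + -8)(2) = -11 m/s
2–5 s: ½(-8 + -2)(3) = -15 m/s
5–8 s: ½(-2 + 5)(3) = 4.5 m/s
8–14 s: 5 × 6 = 30 m/s
14–17 s: ½(5 + 9)(3) = 21 m/s
Δv = 29.5 m/s, so v(17) = -7 + (29.5) = 22.5 m/s.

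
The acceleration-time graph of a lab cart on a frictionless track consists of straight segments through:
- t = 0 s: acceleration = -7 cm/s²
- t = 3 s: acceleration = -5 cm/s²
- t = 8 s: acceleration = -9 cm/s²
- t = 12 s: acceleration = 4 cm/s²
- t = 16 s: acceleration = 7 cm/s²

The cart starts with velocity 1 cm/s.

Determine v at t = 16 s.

Δv equals the area under the a-t graph; then v = v₀ + Δv.
0–3 s: ½(-7 + -5)(3) = -18 cm/s
3–8 s: ½(-5 + -9)(5) = -35 cm/s
8–12 s: ½(-9 + 4)(4) = -10 cm/s
12–16 s: ½(4 + 7)(4) = 22 cm/s
Δv = -41 cm/s, so v(16) = 1 + (-41) = -40 cm/s.

-40 cm/s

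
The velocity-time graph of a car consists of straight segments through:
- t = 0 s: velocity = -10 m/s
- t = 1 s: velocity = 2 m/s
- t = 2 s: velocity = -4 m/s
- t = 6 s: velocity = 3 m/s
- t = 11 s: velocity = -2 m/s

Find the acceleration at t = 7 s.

-1 m/s²

Acceleration is the slope of the v-t graph on 6–11 s: (-2 − 3)/(11 − 6) = -1 m/s².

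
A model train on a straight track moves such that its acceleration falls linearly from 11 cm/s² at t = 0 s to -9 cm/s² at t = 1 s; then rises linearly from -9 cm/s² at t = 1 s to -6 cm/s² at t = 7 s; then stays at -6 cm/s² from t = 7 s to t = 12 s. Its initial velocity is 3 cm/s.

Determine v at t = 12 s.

-71 cm/s

Δv equals the area under the a-t graph; then v = v₀ + Δv.
0–1 s: ½(11 + -9)(1) = 1 cm/s
1–7 s: ½(-9 + -6)(6) = -45 cm/s
7–12 s: -6 × 5 = -30 cm/s
Δv = -74 cm/s, so v(12) = 3 + (-74) = -71 cm/s.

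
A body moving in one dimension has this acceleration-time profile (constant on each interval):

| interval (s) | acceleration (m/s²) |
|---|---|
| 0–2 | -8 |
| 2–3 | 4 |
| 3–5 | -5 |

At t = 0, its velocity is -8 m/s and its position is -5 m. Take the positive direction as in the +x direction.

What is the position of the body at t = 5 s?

On each constant-a segment, Δv = aΔt and Δx = v₀Δt + ½aΔt²; chain segment to segment.
0–2 s: v starts -8 m/s; Δx = -8·2 + ½·-8·2² = -32 m; v ends -24 m/s.
2–3 s: v starts -24 m/s; Δx = -24·1 + ½·4·1² = -22 m; v ends -20 m/s.
3–5 s: v starts -20 m/s; Δx = -20·2 + ½·-5·2² = -50 m; v ends -30 m/s.
x(5) = -5 + Σ Δx = -109 m.

-109 m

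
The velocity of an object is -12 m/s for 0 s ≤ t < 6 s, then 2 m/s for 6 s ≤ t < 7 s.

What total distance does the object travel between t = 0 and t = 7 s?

Total distance travelled is ∫|v| dt — sum the magnitudes of each area piece.
0–6 s: |-12| × 6 = 72 m
6–7 s: |2| × 1 = 2 m
Total distance = 74 m

74 m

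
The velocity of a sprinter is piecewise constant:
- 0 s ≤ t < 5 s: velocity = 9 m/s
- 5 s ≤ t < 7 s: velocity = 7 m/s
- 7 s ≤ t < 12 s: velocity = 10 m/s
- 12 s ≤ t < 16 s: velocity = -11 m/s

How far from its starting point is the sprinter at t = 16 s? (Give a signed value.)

65 m

Displacement is the signed area under the v-t curve.
0–5 s: 9 × 5 = 45 m
5–7 s: 7 × 2 = 14 m
7–12 s: 10 × 5 = 50 m
12–16 s: -11 × 4 = -44 m
Net displacement = 65 m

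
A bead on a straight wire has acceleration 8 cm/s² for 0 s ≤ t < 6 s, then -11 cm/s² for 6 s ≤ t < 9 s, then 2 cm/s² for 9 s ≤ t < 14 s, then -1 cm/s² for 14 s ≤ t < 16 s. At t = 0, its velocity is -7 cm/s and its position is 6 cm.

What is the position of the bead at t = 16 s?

280.5 cm

On each constant-a segment, Δv = aΔt and Δx = v₀Δt + ½aΔt²; chain segment to segment.
0–6 s: v starts -7 cm/s; Δx = -7·6 + ½·8·6² = 102 cm; v ends 41 cm/s.
6–9 s: v starts 41 cm/s; Δx = 41·3 + ½·-11·3² = 73.5 cm; v ends 8 cm/s.
9–14 s: v starts 8 cm/s; Δx = 8·5 + ½·2·5² = 65 cm; v ends 18 cm/s.
14–16 s: v starts 18 cm/s; Δx = 18·2 + ½·-1·2² = 34 cm; v ends 16 cm/s.
x(16) = 6 + Σ Δx = 280.5 cm.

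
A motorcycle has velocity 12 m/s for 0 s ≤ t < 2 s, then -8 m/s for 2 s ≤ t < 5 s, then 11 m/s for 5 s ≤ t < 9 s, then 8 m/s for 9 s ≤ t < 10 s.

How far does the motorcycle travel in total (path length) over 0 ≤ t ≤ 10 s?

Distance (not displacement) is the total path length: add the absolute areas under v-t.
0–2 s: |12| × 2 = 24 m
2–5 s: |-8| × 3 = 24 m
5–9 s: |11| × 4 = 44 m
9–10 s: |8| × 1 = 8 m
Total distance = 100 m

100 m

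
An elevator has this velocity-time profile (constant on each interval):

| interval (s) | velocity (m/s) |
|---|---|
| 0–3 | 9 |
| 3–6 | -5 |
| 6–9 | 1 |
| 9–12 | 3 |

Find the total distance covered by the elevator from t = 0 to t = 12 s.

54 m

Distance (not displacement) is the total path length: add the absolute areas under v-t.
0–3 s: |9| × 3 = 27 m
3–6 s: |-5| × 3 = 15 m
6–9 s: |1| × 3 = 3 m
9–12 s: |3| × 3 = 9 m
Total distance = 54 m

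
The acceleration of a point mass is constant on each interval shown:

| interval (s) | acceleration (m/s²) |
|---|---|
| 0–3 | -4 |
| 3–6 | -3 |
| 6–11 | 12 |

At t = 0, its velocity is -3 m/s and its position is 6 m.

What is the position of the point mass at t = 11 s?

-49.5 m

On each constant-a segment, Δv = aΔt and Δx = v₀Δt + ½aΔt²; chain segment to segment.
0–3 s: v starts -3 m/s; Δx = -3·3 + ½·-4·3² = -27 m; v ends -15 m/s.
3–6 s: v starts -15 m/s; Δx = -15·3 + ½·-3·3² = -58.5 m; v ends -24 m/s.
6–11 s: v starts -24 m/s; Δx = -24·5 + ½·12·5² = 30 m; v ends 36 m/s.
x(11) = 6 + Σ Δx = -49.5 m.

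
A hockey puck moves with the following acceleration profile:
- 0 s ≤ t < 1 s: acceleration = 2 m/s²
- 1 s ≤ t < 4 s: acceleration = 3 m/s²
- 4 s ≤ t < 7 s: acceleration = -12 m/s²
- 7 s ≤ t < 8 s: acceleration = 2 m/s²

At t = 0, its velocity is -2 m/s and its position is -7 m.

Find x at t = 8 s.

On each constant-a segment, Δv = aΔt and Δx = v₀Δt + ½aΔt²; chain segment to segment.
0–1 s: v starts -2 m/s; Δx = -2·1 + ½·2·1² = -1 m; v ends 0 m/s.
1–4 s: v starts 0 m/s; Δx = 0·3 + ½·3·3² = 13.5 m; v ends 9 m/s.
4–7 s: v starts 9 m/s; Δx = 9·3 + ½·-12·3² = -27 m; v ends -27 m/s.
7–8 s: v starts -27 m/s; Δx = -27·1 + ½·2·1² = -26 m; v ends -25 m/s.
x(8) = -7 + Σ Δx = -47.5 m.

-47.5 m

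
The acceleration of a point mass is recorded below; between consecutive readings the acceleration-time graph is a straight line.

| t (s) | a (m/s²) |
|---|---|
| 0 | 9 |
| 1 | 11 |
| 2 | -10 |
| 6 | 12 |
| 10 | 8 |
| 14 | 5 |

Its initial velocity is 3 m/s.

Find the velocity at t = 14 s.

83.5 m/s

Δv equals the area under the a-t graph; then v = v₀ + Δv.
0–1 s: ½(9 + 11)(1) = 10 m/s
1–2 s: ½(11 + -10)(1) = 0.5 m/s
2–6 s: ½(-10 + 12)(4) = 4 m/s
6–10 s: ½(12 + 8)(4) = 40 m/s
10–14 s: ½(8 + 5)(4) = 26 m/s
Δv = 80.5 m/s, so v(14) = 3 + (80.5) = 83.5 m/s.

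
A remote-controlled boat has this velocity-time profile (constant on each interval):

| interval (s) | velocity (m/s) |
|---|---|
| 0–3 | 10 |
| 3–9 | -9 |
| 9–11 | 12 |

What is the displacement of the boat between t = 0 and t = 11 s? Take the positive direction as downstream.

0 m

Displacement is the signed area under the v-t curve.
0–3 s: 10 × 3 = 30 m
3–9 s: -9 × 6 = -54 m
9–11 s: 12 × 2 = 24 m
Net displacement = 0 m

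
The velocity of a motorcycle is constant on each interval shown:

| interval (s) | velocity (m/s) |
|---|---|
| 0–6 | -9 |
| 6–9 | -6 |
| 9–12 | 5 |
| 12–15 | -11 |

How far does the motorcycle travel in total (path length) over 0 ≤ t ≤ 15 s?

120 m

Total distance travelled is ∫|v| dt — sum the magnitudes of each area piece.
0–6 s: |-9| × 6 = 54 m
6–9 s: |-6| × 3 = 18 m
9–12 s: |5| × 3 = 15 m
12–15 s: |-11| × 3 = 33 m
Total distance = 120 m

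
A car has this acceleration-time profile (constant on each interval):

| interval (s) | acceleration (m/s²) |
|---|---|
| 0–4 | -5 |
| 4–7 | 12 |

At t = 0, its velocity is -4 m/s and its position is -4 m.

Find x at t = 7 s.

-78 m

On each constant-a segment, Δv = aΔt and Δx = v₀Δt + ½aΔt²; chain segment to segment.
0–4 s: v starts -4 m/s; Δx = -4·4 + ½·-5·4² = -56 m; v ends -24 m/s.
4–7 s: v starts -24 m/s; Δx = -24·3 + ½·12·3² = -18 m; v ends 12 m/s.
x(7) = -4 + Σ Δx = -78 m.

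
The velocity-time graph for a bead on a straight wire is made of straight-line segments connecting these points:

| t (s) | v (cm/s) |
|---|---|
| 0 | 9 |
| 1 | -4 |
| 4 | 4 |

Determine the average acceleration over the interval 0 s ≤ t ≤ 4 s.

Average acceleration = Δv/Δt = (4 − 9)/(4 − 0) = -1.25 cm/s².

-1.25 cm/s²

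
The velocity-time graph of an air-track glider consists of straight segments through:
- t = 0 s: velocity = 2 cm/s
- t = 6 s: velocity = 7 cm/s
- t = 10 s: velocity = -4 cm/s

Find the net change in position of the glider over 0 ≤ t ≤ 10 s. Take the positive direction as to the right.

33 cm

Displacement is the signed area under the v-t curve.
0–6 s: ½(2 + 7)(6) = 27 cm
6–10 s: ½(7 + -4)(4) = 6 cm
Net displacement = 33 cm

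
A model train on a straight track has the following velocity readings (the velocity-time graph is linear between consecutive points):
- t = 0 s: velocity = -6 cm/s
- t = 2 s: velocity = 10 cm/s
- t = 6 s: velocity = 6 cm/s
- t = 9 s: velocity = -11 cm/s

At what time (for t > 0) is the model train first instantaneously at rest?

v changes sign on 0–2 s (from -6 to 10); the graph is linear there, so v = 0 at t = 0 + (6)·(2 − 0)/(10 − -6) = 0.75 s.

t = 0.75 s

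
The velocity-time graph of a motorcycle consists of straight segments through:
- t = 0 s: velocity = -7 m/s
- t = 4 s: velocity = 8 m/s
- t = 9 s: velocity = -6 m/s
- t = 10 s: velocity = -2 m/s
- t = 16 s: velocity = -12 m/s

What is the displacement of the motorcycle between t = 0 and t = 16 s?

-39 m

Net displacement equals the area under the velocity-time graph (areas below the axis count negative).
0–4 s: ½(-7 + 8)(4) = 2 m
4–9 s: ½(8 + -6)(5) = 5 m
9–10 s: ½(-6 + -2)(1) = -4 m
10–16 s: ½(-2 + -12)(6) = -42 m
Net displacement = -39 m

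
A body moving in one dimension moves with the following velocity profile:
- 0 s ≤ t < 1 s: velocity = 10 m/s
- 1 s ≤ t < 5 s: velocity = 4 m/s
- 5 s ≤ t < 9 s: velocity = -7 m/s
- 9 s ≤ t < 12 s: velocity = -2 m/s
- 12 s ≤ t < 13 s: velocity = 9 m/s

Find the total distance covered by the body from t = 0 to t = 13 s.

69 m

Distance (not displacement) is the total path length: add the absolute areas under v-t.
0–1 s: |10| × 1 = 10 m
1–5 s: |4| × 4 = 16 m
5–9 s: |-7| × 4 = 28 m
9–12 s: |-2| × 3 = 6 m
12–13 s: |9| × 1 = 9 m
Total distance = 69 m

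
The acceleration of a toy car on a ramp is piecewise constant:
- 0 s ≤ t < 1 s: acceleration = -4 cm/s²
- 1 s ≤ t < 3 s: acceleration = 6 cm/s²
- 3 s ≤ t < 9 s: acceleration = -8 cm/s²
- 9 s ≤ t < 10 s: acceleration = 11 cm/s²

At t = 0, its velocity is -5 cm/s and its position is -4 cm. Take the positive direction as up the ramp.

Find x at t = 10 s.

-182.5 cm

On each constant-a segment, Δv = aΔt and Δx = v₀Δt + ½aΔt²; chain segment to segment.
0–1 s: v starts -5 cm/s; Δx = -5·1 + ½·-4·1² = -7 cm; v ends -9 cm/s.
1–3 s: v starts -9 cm/s; Δx = -9·2 + ½·6·2² = -6 cm; v ends 3 cm/s.
3–9 s: v starts 3 cm/s; Δx = 3·6 + ½·-8·6² = -126 cm; v ends -45 cm/s.
9–10 s: v starts -45 cm/s; Δx = -45·1 + ½·11·1² = -39.5 cm; v ends -34 cm/s.
x(10) = -4 + Σ Δx = -182.5 cm.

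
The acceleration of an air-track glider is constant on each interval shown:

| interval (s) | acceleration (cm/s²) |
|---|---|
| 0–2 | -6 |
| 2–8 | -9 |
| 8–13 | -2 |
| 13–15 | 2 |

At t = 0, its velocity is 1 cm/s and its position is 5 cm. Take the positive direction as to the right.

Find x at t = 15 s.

-729 cm

On each constant-a segment, Δv = aΔt and Δx = v₀Δt + ½aΔt²; chain segment to segment.
0–2 s: v starts 1 cm/s; Δx = 1·2 + ½·-6·2² = -10 cm; v ends -11 cm/s.
2–8 s: v starts -11 cm/s; Δx = -11·6 + ½·-9·6² = -228 cm; v ends -65 cm/s.
8–13 s: v starts -65 cm/s; Δx = -65·5 + ½·-2·5² = -350 cm; v ends -75 cm/s.
13–15 s: v starts -75 cm/s; Δx = -75·2 + ½·2·2² = -146 cm; v ends -71 cm/s.
x(15) = 5 + Σ Δx = -729 cm.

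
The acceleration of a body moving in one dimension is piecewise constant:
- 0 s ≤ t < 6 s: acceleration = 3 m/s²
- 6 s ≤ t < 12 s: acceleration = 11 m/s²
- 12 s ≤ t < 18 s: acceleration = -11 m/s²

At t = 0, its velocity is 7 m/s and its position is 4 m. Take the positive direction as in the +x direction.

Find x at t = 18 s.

On each constant-a segment, Δv = aΔt and Δx = v₀Δt + ½aΔt²; chain segment to segment.
0–6 s: v starts 7 m/s; Δx = 7·6 + ½·3·6² = 96 m; v ends 25 m/s.
6–12 s: v starts 25 m/s; Δx = 25·6 + ½·11·6² = 348 m; v ends 91 m/s.
12–18 s: v starts 91 m/s; Δx = 91·6 + ½·-11·6² = 348 m; v ends 25 m/s.
x(18) = 4 + Σ Δx = 796 m.

796 m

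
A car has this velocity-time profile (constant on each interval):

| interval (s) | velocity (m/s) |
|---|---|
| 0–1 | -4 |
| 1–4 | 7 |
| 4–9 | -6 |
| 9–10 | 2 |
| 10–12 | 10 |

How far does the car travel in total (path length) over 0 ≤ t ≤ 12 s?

77 m

Distance (not displacement) is the total path length: add the absolute areas under v-t.
0–1 s: |-4| × 1 = 4 m
1–4 s: |7| × 3 = 21 m
4–9 s: |-6| × 5 = 30 m
9–10 s: |2| × 1 = 2 m
10–12 s: |10| × 2 = 20 m
Total distance = 77 m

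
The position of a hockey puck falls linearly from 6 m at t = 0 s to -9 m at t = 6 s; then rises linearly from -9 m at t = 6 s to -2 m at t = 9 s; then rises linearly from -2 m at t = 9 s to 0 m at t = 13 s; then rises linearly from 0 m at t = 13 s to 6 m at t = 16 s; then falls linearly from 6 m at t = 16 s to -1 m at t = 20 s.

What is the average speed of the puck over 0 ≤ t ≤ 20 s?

Average speed = (total path length)/(elapsed time); on a piecewise-linear x-t graph the path length is Σ|Δx|.
0–6 s: |Δx| = |-9 − 6| = 15 m
6–9 s: |Δx| = |-2 − -9| = 7 m
9–13 s: |Δx| = |0 − -2| = 2 m
13–16 s: |Δx| = |6 − 0| = 6 m
16–20 s: |Δx| = |-1 − 6| = 7 m
Total path = 37 m; average speed = 37/20 = 1.85 m/s.

1.85 m/s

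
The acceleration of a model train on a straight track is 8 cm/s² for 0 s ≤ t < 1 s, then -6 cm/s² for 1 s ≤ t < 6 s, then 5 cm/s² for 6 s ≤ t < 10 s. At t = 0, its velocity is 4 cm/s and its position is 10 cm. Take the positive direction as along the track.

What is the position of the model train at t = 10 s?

-29 cm

On each constant-a segment, Δv = aΔt and Δx = v₀Δt + ½aΔt²; chain segment to segment.
0–1 s: v starts 4 cm/s; Δx = 4·1 + ½·8·1² = 8 cm; v ends 12 cm/s.
1–6 s: v starts 12 cm/s; Δx = 12·5 + ½·-6·5² = -15 cm; v ends -18 cm/s.
6–10 s: v starts -18 cm/s; Δx = -18·4 + ½·5·4² = -32 cm; v ends 2 cm/s.
x(10) = 10 + Σ Δx = -29 cm.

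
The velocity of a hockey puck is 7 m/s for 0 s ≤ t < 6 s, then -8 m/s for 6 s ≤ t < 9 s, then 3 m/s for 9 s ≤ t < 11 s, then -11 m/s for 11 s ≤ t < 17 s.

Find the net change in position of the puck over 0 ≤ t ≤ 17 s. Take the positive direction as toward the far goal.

-42 m

Net displacement equals the area under the velocity-time graph (areas below the axis count negative).
0–6 s: 7 × 6 = 42 m
6–9 s: -8 × 3 = -24 m
9–11 s: 3 × 2 = 6 m
11–17 s: -11 × 6 = -66 m
Net displacement = -42 m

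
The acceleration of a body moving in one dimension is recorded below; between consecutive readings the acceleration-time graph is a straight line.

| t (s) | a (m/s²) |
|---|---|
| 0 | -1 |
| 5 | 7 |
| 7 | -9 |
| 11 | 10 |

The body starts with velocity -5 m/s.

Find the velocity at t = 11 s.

Δv equals the area under the a-t graph; then v = v₀ + Δv.
0–5 s: ½(-1 + 7)(5) = 15 m/s
5–7 s: ½(7 + -9)(2) = -2 m/s
7–11 s: ½(-9 + 10)(4) = 2 m/s
Δv = 15 m/s, so v(11) = -5 + (15) = 10 m/s.

10 m/s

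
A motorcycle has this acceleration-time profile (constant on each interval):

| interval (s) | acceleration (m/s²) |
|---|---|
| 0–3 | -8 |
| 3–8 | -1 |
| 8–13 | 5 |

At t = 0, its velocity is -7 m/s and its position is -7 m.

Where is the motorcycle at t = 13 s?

-349 m

On each constant-a segment, Δv = aΔt and Δx = v₀Δt + ½aΔt²; chain segment to segment.
0–3 s: v starts -7 m/s; Δx = -7·3 + ½·-8·3² = -57 m; v ends -31 m/s.
3–8 s: v starts -31 m/s; Δx = -31·5 + ½·-1·5² = -167.5 m; v ends -36 m/s.
8–13 s: v starts -36 m/s; Δx = -36·5 + ½·5·5² = -117.5 m; v ends -11 m/s.
x(13) = -7 + Σ Δx = -349 m.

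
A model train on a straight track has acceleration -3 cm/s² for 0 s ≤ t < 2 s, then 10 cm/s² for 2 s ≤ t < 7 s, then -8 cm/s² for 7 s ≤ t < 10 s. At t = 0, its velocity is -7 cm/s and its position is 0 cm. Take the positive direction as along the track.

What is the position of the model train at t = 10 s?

On each constant-a segment, Δv = aΔt and Δx = v₀Δt + ½aΔt²; chain segment to segment.
0–2 s: v starts -7 cm/s; Δx = -7·2 + ½·-3·2² = -20 cm; v ends -13 cm/s.
2–7 s: v starts -13 cm/s; Δx = -13·5 + ½·10·5² = 60 cm; v ends 37 cm/s.
7–10 s: v starts 37 cm/s; Δx = 37·3 + ½·-8·3² = 75 cm; v ends 13 cm/s.
x(10) = 0 + Σ Δx = 115 cm.

115 cm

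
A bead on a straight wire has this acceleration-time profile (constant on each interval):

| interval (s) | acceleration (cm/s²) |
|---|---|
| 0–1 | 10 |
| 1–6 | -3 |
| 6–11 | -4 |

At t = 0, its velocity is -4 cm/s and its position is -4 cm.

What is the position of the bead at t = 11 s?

On each constant-a segment, Δv = aΔt and Δx = v₀Δt + ½aΔt²; chain segment to segment.
0–1 s: v starts -4 cm/s; Δx = -4·1 + ½·10·1² = 1 cm; v ends 6 cm/s.
1–6 s: v starts 6 cm/s; Δx = 6·5 + ½·-3·5² = -7.5 cm; v ends -9 cm/s.
6–11 s: v starts -9 cm/s; Δx = -9·5 + ½·-4·5² = -95 cm; v ends -29 cm/s.
x(11) = -4 + Σ Δx = -105.5 cm.

-105.5 cm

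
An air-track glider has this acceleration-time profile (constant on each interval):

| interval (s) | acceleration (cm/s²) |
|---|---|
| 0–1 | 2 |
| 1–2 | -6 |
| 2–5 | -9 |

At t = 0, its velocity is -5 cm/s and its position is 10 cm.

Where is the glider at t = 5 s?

-67.5 cm

On each constant-a segment, Δv = aΔt and Δx = v₀Δt + ½aΔt²; chain segment to segment.
0–1 s: v starts -5 cm/s; Δx = -5·1 + ½·2·1² = -4 cm; v ends -3 cm/s.
1–2 s: v starts -3 cm/s; Δx = -3·1 + ½·-6·1² = -6 cm; v ends -9 cm/s.
2–5 s: v starts -9 cm/s; Δx = -9·3 + ½·-9·3² = -67.5 cm; v ends -36 cm/s.
x(5) = 10 + Σ Δx = -67.5 cm.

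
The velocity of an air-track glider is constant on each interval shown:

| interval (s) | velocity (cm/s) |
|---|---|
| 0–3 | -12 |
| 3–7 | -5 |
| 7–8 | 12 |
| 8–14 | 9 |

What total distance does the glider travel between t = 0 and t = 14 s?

Distance (not displacement) is the total path length: add the absolute areas under v-t.
0–3 s: |-12| × 3 = 36 cm
3–7 s: |-5| × 4 = 20 cm
7–8 s: |12| × 1 = 12 cm
8–14 s: |9| × 6 = 54 cm
Total distance = 122 cm

122 cm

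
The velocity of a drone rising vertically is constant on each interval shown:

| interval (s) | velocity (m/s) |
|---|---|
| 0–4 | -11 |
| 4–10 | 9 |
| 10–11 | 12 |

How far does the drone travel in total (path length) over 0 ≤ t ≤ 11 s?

110 m

Distance (not displacement) is the total path length: add the absolute areas under v-t.
0–4 s: |-11| × 4 = 44 m
4–10 s: |9| × 6 = 54 m
10–11 s: |12| × 1 = 12 m
Total distance = 110 m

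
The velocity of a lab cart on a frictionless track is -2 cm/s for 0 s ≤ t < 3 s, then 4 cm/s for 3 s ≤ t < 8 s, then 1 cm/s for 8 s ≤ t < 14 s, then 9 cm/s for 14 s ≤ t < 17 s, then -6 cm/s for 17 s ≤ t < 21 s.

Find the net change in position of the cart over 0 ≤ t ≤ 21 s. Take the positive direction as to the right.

23 cm

Net displacement equals the area under the velocity-time graph (areas below the axis count negative).
0–3 s: -2 × 3 = -6 cm
3–8 s: 4 × 5 = 20 cm
8–14 s: 1 × 6 = 6 cm
14–17 s: 9 × 3 = 27 cm
17–21 s: -6 × 4 = -24 cm
Net displacement = 23 cm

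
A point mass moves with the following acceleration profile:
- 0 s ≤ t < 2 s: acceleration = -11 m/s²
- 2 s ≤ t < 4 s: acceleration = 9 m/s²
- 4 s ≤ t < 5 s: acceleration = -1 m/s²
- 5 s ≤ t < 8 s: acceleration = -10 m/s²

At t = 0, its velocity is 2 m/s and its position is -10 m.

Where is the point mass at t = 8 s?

On each constant-a segment, Δv = aΔt and Δx = v₀Δt + ½aΔt²; chain segment to segment.
0–2 s: v starts 2 m/s; Δx = 2·2 + ½·-11·2² = -18 m; v ends -20 m/s.
2–4 s: v starts -20 m/s; Δx = -20·2 + ½·9·2² = -22 m; v ends -2 m/s.
4–5 s: v starts -2 m/s; Δx = -2·1 + ½·-1·1² = -2.5 m; v ends -3 m/s.
5–8 s: v starts -3 m/s; Δx = -3·3 + ½·-10·3² = -54 m; v ends -33 m/s.
x(8) = -10 + Σ Δx = -106.5 m.

-106.5 m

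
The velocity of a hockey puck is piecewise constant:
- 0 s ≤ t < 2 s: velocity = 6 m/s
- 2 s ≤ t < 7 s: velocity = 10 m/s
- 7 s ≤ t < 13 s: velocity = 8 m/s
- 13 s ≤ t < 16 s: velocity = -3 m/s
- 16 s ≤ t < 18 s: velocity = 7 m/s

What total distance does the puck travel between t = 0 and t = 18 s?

Distance (not displacement) is the total path length: add the absolute areas under v-t.
0–2 s: |6| × 2 = 12 m
2–7 s: |10| × 5 = 50 m
7–13 s: |8| × 6 = 48 m
13–16 s: |-3| × 3 = 9 m
16–18 s: |7| × 2 = 14 m
Total distance = 133 m

133 m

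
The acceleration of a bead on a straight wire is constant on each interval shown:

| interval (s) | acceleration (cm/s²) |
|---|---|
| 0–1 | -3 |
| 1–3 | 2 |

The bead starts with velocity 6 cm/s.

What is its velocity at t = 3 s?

7 cm/s

Δv equals the area under the a-t graph; then v = v₀ + Δv.
0–1 s: -3 × 1 = -3 cm/s
1–3 s: 2 × 2 = 4 cm/s
Δv = 1 cm/s, so v(3) = 6 + (1) = 7 cm/s.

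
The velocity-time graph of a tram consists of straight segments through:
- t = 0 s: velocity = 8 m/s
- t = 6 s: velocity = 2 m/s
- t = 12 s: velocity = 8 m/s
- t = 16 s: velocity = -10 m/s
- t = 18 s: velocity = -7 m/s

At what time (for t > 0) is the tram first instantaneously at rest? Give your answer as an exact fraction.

v changes sign on 12–16 s (from 8 to -10); the graph is linear there, so v = 0 at t = 12 + (-8)·(16 − 12)/(-10 − 8) = 124/9 s.

t = 124/9 s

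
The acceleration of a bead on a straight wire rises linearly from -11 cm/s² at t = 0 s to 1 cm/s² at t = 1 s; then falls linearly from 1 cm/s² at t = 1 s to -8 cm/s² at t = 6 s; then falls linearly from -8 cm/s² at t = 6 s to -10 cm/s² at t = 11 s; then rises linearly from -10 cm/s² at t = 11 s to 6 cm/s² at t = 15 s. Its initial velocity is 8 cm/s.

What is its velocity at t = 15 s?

-67.5 cm/s

Δv equals the area under the a-t graph; then v = v₀ + Δv.
0–1 s: ½(-11 + 1)(1) = -5 cm/s
1–6 s: ½(1 + -8)(5) = -17.5 cm/s
6–11 s: ½(-8 + -10)(5) = -45 cm/s
11–15 s: ½(-10 + 6)(4) = -8 cm/s
Δv = -75.5 cm/s, so v(15) = 8 + (-75.5) = -67.5 cm/s.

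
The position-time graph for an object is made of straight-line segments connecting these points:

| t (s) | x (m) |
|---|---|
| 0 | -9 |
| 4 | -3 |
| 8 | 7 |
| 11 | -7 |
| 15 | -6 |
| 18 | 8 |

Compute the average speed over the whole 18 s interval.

2.5 m/s

Average speed = (total path length)/(elapsed time); on a piecewise-linear x-t graph the path length is Σ|Δx|.
0–4 s: |Δx| = |-3 − -9| = 6 m
4–8 s: |Δx| = |7 − -3| = 10 m
8–11 s: |Δx| = |-7 − 7| = 14 m
11–15 s: |Δx| = |-6 − -7| = 1 m
15–18 s: |Δx| = |8 − -6| = 14 m
Total path = 45 m; average speed = 45/18 = 2.5 m/s.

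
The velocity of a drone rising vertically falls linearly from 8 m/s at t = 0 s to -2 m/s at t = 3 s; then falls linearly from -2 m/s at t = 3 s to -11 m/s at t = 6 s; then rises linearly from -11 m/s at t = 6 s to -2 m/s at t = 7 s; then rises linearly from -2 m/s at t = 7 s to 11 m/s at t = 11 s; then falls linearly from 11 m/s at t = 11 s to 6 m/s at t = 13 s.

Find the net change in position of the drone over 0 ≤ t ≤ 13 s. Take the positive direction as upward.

18 m

Displacement is the signed area under the v-t curve.
0–3 s: ½(8 + -2)(3) = 9 m
3–6 s: ½(-2 + -11)(3) = -19.5 m
6–7 s: ½(-11 + -2)(1) = -6.5 m
7–11 s: ½(-2 + 11)(4) = 18 m
11–13 s: ½(11 + 6)(2) = 17 m
Net displacement = 18 m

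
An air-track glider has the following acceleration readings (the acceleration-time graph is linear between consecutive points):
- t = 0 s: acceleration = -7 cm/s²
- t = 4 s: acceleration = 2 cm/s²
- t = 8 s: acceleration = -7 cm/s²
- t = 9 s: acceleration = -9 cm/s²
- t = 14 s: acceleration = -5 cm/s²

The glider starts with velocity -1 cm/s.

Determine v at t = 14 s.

-64 cm/s

Δv equals the area under the a-t graph; then v = v₀ + Δv.
0–4 s: ½(-7 + 2)(4) = -10 cm/s
4–8 s: ½(2 + -7)(4) = -10 cm/s
8–9 s: ½(-7 + -9)(1) = -8 cm/s
9–14 s: ½(-9 + -5)(5) = -35 cm/s
Δv = -63 cm/s, so v(14) = -1 + (-63) = -64 cm/s.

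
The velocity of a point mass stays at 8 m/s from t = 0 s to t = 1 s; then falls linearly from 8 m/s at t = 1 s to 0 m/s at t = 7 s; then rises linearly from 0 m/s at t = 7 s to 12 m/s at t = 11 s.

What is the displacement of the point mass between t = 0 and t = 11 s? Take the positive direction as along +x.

Displacement is the signed area under the v-t curve.
0–1 s: 8 × 1 = 8 m
1–7 s: ½(8 + 0)(6) = 24 m
7–11 s: ½(0 + 12)(4) = 24 m
Net displacement = 56 m

56 m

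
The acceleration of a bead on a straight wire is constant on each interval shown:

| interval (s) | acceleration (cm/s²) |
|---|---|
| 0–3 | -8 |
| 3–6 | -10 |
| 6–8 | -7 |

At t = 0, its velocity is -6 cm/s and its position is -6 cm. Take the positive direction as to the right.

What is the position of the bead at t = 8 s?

-329 cm

On each constant-a segment, Δv = aΔt and Δx = v₀Δt + ½aΔt²; chain segment to segment.
0–3 s: v starts -6 cm/s; Δx = -6·3 + ½·-8·3² = -54 cm; v ends -30 cm/s.
3–6 s: v starts -30 cm/s; Δx = -30·3 + ½·-10·3² = -135 cm; v ends -60 cm/s.
6–8 s: v starts -60 cm/s; Δx = -60·2 + ½·-7·2² = -134 cm; v ends -74 cm/s.
x(8) = -6 + Σ Δx = -329 cm.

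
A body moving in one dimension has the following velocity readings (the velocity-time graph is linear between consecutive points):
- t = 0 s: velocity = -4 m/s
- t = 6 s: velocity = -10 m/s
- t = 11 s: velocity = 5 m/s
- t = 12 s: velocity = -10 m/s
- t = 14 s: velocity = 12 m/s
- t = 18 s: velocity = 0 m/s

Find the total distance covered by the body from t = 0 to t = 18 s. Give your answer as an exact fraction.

1123/11 m

Total distance travelled is ∫|v| dt — sum the magnitudes of each area piece.
0–6 s: |½(-4 + -10)(6)| = 42 m
6–11 s: v = 0 at t = 28/3 s; triangle areas 50/3 + 25/6 = 125/6 m
11–12 s: v = 0 at t = 34/3 s; triangle areas 5/6 + 10/3 = 25/6 m
12–14 s: v = 0 at t = 142/11 s; triangle areas 50/11 + 72/11 = 122/11 m
14–18 s: |½(12 + 0)(4)| = 24 m
Total distance = 1123/11 m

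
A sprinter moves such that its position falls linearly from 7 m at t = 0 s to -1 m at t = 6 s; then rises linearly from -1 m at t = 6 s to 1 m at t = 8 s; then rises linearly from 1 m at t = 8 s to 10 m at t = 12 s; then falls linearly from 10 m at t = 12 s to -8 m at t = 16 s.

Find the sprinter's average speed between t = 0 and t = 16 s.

Average speed = (total path length)/(elapsed time); on a piecewise-linear x-t graph the path length is Σ|Δx|.
0–6 s: |Δx| = |-1 − 7| = 8 m
6–8 s: |Δx| = |1 − -1| = 2 m
8–12 s: |Δx| = |10 − 1| = 9 m
12–16 s: |Δx| = |-8 − 10| = 18 m
Total path = 37 m; average speed = 37/16 = 2.3125 m/s.

2.3125 m/s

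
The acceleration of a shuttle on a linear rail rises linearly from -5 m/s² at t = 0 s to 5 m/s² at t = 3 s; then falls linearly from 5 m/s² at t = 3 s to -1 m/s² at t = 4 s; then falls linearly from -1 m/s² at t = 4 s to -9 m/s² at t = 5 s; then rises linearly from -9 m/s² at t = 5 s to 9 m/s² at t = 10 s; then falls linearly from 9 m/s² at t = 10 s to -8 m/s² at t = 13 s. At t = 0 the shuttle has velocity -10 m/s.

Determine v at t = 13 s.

-11.5 m/s

Δv equals the area under the a-t graph; then v = v₀ + Δv.
0–3 s: ½(-5 + 5)(3) = 0 m/s
3–4 s: ½(5 + -1)(1) = 2 m/s
4–5 s: ½(-1 + -9)(1) = -5 m/s
5–10 s: ½(-9 + 9)(5) = 0 m/s
10–13 s: ½(9 + -8)(3) = 1.5 m/s
Δv = -1.5 m/s, so v(13) = -10 + (-1.5) = -11.5 m/s.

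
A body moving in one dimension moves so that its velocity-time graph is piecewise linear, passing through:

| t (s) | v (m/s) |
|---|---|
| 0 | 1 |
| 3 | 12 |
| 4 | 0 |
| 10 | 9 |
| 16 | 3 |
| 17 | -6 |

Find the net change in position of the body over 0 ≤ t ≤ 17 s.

87 m

Net displacement equals the area under the velocity-time graph (areas below the axis count negative).
0–3 s: ½(1 + 12)(3) = 19.5 m
3–4 s: ½(12 + 0)(1) = 6 m
4–10 s: ½(0 + 9)(6) = 27 m
10–16 s: ½(9 + 3)(6) = 36 m
16–17 s: ½(3 + -6)(1) = -1.5 m
Net displacement = 87 m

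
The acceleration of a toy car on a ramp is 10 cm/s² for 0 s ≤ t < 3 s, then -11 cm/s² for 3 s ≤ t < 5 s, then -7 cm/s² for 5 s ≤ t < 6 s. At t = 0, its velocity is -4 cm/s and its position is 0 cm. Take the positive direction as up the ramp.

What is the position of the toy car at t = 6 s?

63.5 cm

On each constant-a segment, Δv = aΔt and Δx = v₀Δt + ½aΔt²; chain segment to segment.
0–3 s: v starts -4 cm/s; Δx = -4·3 + ½·10·3² = 33 cm; v ends 26 cm/s.
3–5 s: v starts 26 cm/s; Δx = 26·2 + ½·-11·2² = 30 cm; v ends 4 cm/s.
5–6 s: v starts 4 cm/s; Δx = 4·1 + ½·-7·1² = 0.5 cm; v ends -3 cm/s.
x(6) = 0 + Σ Δx = 63.5 cm.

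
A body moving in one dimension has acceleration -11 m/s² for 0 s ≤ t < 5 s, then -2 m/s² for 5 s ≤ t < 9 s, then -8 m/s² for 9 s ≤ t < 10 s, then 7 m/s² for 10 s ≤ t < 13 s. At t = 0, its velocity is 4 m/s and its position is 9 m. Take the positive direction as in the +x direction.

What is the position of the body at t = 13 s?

-561 m

On each constant-a segment, Δv = aΔt and Δx = v₀Δt + ½aΔt²; chain segment to segment.
0–5 s: v starts 4 m/s; Δx = 4·5 + ½·-11·5² = -117.5 m; v ends -51 m/s.
5–9 s: v starts -51 m/s; Δx = -51·4 + ½·-2·4² = -220 m; v ends -59 m/s.
9–10 s: v starts -59 m/s; Δx = -59·1 + ½·-8·1² = -63 m; v ends -67 m/s.
10–13 s: v starts -67 m/s; Δx = -67·3 + ½·7·3² = -169.5 m; v ends -46 m/s.
x(13) = 9 + Σ Δx = -561 m.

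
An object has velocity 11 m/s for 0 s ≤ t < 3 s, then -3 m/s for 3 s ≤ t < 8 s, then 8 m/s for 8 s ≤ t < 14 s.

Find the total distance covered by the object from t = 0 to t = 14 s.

Total distance travelled is ∫|v| dt — sum the magnitudes of each area piece.
0–3 s: |11| × 3 = 33 m
3–8 s: |-3| × 5 = 15 m
8–14 s: |8| × 6 = 48 m
Total distance = 96 m

96 m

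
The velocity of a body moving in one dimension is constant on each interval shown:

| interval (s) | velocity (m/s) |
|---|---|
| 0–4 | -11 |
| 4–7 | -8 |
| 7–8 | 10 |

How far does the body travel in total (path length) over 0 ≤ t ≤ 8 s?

78 m

Total distance travelled is ∫|v| dt — sum the magnitudes of each area piece.
0–4 s: |-11| × 4 = 44 m
4–7 s: |-8| × 3 = 24 m
7–8 s: |10| × 1 = 10 m
Total distance = 78 m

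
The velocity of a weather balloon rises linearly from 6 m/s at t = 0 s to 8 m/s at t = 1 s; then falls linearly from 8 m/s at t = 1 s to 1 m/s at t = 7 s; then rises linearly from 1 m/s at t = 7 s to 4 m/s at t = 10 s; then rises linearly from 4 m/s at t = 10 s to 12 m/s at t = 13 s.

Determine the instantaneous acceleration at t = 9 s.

Acceleration is the slope of the v-t graph on 7–10 s: (4 − 1)/(10 − 7) = 1 m/s².

1 m/s²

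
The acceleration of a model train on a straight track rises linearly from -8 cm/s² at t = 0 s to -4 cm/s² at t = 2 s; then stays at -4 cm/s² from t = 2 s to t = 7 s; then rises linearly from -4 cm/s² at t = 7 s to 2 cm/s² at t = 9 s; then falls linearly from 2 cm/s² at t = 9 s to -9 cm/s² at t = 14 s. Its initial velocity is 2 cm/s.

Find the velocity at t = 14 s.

-49.5 cm/s

Δv equals the area under the a-t graph; then v = v₀ + Δv.
0–2 s: ½(-8 + -4)(2) = -12 cm/s
2–7 s: -4 × 5 = -20 cm/s
7–9 s: ½(-4 + 2)(2) = -2 cm/s
9–14 s: ½(2 + -9)(5) = -17.5 cm/s
Δv = -51.5 cm/s, so v(14) = 2 + (-51.5) = -49.5 cm/s.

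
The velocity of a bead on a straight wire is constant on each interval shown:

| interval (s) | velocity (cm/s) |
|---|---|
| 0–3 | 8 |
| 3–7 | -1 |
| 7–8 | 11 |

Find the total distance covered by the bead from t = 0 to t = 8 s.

Total distance travelled is ∫|v| dt — sum the magnitudes of each area piece.
0–3 s: |8| × 3 = 24 cm
3–7 s: |-1| × 4 = 4 cm
7–8 s: |11| × 1 = 11 cm
Total distance = 39 cm

39 cm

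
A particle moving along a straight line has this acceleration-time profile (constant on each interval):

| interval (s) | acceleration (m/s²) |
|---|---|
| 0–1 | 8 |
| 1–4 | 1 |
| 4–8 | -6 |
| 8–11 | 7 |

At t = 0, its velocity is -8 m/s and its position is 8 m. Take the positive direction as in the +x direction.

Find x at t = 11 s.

On each constant-a segment, Δv = aΔt and Δx = v₀Δt + ½aΔt²; chain segment to segment.
0–1 s: v starts -8 m/s; Δx = -8·1 + ½·8·1² = -4 m; v ends 0 m/s.
1–4 s: v starts 0 m/s; Δx = 0·3 + ½·1·3² = 4.5 m; v ends 3 m/s.
4–8 s: v starts 3 m/s; Δx = 3·4 + ½·-6·4² = -36 m; v ends -21 m/s.
8–11 s: v starts -21 m/s; Δx = -21·3 + ½·7·3² = -31.5 m; v ends 0 m/s.
x(11) = 8 + Σ Δx = -59 m.

-59 m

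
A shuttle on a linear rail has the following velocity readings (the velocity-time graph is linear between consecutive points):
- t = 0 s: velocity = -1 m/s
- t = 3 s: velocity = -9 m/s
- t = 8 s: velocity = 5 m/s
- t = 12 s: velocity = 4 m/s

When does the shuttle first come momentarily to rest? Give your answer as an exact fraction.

v changes sign on 3–8 s (from -9 to 5); the graph is linear there, so v = 0 at t = 3 + (9)·(8 − 3)/(5 − -9) = 87/14 s.

t = 87/14 s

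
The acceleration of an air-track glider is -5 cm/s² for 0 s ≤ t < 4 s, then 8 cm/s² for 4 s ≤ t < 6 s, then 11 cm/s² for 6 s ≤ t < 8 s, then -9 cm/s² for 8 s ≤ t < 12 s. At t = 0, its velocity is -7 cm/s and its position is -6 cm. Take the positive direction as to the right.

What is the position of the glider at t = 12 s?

On each constant-a segment, Δv = aΔt and Δx = v₀Δt + ½aΔt²; chain segment to segment.
0–4 s: v starts -7 cm/s; Δx = -7·4 + ½·-5·4² = -68 cm; v ends -27 cm/s.
4–6 s: v starts -27 cm/s; Δx = -27·2 + ½·8·2² = -38 cm; v ends -11 cm/s.
6–8 s: v starts -11 cm/s; Δx = -11·2 + ½·11·2² = 0 cm; v ends 11 cm/s.
8–12 s: v starts 11 cm/s; Δx = 11·4 + ½·-9·4² = -28 cm; v ends -25 cm/s.
x(12) = -6 + Σ Δx = -140 cm.

-140 cm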